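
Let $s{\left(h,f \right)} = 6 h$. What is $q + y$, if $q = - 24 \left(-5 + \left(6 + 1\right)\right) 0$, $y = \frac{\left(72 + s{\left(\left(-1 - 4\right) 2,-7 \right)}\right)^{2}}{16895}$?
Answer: $\frac{144}{16895} \approx 0.0085232$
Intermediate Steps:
$y = \frac{144}{16895}$ ($y = \frac{\left(72 + 6 \left(-1 - 4\right) 2\right)^{2}}{16895} = \left(72 + 6 \left(\left(-5\right) 2\right)\right)^{2} \cdot \frac{1}{16895} = \left(72 + 6 \left(-10\right)\right)^{2} \cdot \frac{1}{16895} = \left(72 - 60\right)^{2} \cdot \frac{1}{16895} = 12^{2} \cdot \frac{1}{16895} = 144 \cdot \frac{1}{16895} = \frac{144}{16895} \approx 0.0085232$)
$q = 0$ ($q = - 24 \left(-5 + 7\right) 0 = - 24 \cdot 2 \cdot 0 = \left(-24\right) 0 = 0$)
$q + y = 0 + \frac{144}{16895} = \frac{144}{16895}$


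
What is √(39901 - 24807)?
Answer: √15094 ≈ 122.86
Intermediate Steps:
√(39901 - 24807) = √15094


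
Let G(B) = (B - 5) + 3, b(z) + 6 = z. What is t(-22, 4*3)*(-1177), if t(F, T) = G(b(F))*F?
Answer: -776820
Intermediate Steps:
b(z) = -6 + z
G(B) = -2 + B (G(B) = (-5 + B) + 3 = -2 + B)
t(F, T) = F*(-8 + F) (t(F, T) = (-2 + (-6 + F))*F = (-8 + F)*F = F*(-8 + F))
t(-22, 4*3)*(-1177) = -22*(-8 - 22)*(-1177) = -22*(-30)*(-1177) = 660*(-1177) = -776820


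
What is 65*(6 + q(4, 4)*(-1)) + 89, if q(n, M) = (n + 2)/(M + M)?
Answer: 1721/4 ≈ 430.25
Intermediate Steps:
q(n, M) = (2 + n)/(2*M) (q(n, M) = (2 + n)/((2*M)) = (2 + n)*(1/(2*M)) = (2 + n)/(2*M))
65*(6 + q(4, 4)*(-1)) + 89 = 65*(6 + ((1/2)*(2 + 4)/4)*(-1)) + 89 = 65*(6 + ((1/2)*(1/4)*6)*(-1)) + 89 = 65*(6 + (3/4)*(-1)) + 89 = 65*(6 - 3/4) + 89 = 65*(21/4) + 89 = 1365/4 + 89 = 1721/4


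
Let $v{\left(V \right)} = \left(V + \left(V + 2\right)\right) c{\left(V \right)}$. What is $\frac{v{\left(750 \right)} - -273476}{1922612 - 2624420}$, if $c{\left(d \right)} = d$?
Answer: $- \frac{174997}{87726} \approx -1.9948$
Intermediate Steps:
$v{\left(V \right)} = V \left(2 + 2 V\right)$ ($v{\left(V \right)} = \left(V + \left(V + 2\right)\right) V = \left(V + \left(2 + V\right)\right) V = \left(2 + 2 V\right) V = V \left(2 + 2 V\right)$)
$\frac{v{\left(750 \right)} - -273476}{1922612 - 2624420} = \frac{2 \cdot 750 \left(1 + 750\right) - -273476}{1922612 - 2624420} = \frac{2 \cdot 750 \cdot 751 + \left(-534552 + 808028\right)}{-701808} = \left(1126500 + 273476\right) \left(- \frac{1}{701808}\right) = 1399976 \left(- \frac{1}{701808}\right) = - \frac{174997}{87726}$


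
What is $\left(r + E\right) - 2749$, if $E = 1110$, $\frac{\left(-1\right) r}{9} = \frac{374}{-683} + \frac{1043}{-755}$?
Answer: $- \frac{836222284}{515665} \approx -1621.6$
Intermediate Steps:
$r = \frac{8952651}{515665}$ ($r = - 9 \left(\frac{374}{-683} + \frac{1043}{-755}\right) = - 9 \left(374 \left(- \frac{1}{683}\right) + 1043 \left(- \frac{1}{755}\right)\right) = - 9 \left(- \frac{374}{683} - \frac{1043}{755}\right) = \left(-9\right) \left(- \frac{994739}{515665}\right) = \frac{8952651}{515665} \approx 17.361$)
$\left(r + E\right) - 2749 = \left(\frac{8952651}{515665} + 1110\right) - 2749 = \frac{581340801}{515665} - 2749 = - \frac{836222284}{515665}$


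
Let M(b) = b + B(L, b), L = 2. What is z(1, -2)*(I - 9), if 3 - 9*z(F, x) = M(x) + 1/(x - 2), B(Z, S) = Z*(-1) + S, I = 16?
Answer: 259/36 ≈ 7.1944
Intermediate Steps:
B(Z, S) = S - Z (B(Z, S) = -Z + S = S - Z)
M(b) = -2 + 2*b (M(b) = b + (b - 1*2) = b + (b - 2) = b + (-2 + b) = -2 + 2*b)
z(F, x) = 5/9 - 2*x/9 - 1/(9*(-2 + x)) (z(F, x) = ⅓ - ((-2 + 2*x) + 1/(x - 2))/9 = ⅓ - ((-2 + 2*x) + 1/(-2 + x))/9 = ⅓ - (-2 + 1/(-2 + x) + 2*x)/9 = ⅓ + (2/9 - 2*x/9 - 1/(9*(-2 + x))) = 5/9 - 2*x/9 - 1/(9*(-2 + x)))
z(1, -2)*(I - 9) = ((-11 - 2*(-2)² + 9*(-2))/(9*(-2 - 2)))*(16 - 9) = ((⅑)*(-11 - 2*4 - 18)/(-4))*7 = ((⅑)*(-¼)*(-11 - 8 - 18))*7 = ((⅑)*(-¼)*(-37))*7 = (37/36)*7 = 259/36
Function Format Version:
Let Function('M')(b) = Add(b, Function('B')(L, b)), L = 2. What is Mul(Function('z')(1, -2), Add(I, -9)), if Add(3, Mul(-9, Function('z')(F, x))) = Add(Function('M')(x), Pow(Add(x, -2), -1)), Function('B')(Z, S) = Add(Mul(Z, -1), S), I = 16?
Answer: Rational(259, 36) ≈ 7.1944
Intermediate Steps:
Function('B')(Z, S) = Add(S, Mul(-1, Z)) (Function('B')(Z, S) = Add(Mul(-1, Z), S) = Add(S, Mul(-1, Z)))
Function('M')(b) = Add(-2, Mul(2, b)) (Function('M')(b) = Add(b, Add(b, Mul(-1, 2))) = Add(b, Add(b, -2)) = Add(b, Add(-2, b)) = Add(-2, Mul(2, b)))
Function('z')(F, x) = Add(Rational(5, 9), Mul(Rational(-2, 9), x), Mul(Rational(-1, 9), Pow(Add(-2, x), -1))) (Function('z')(F, x) = Add(Rational(1, 3), Mul(Rational(-1, 9), Add(Add(-2, Mul(2, x)), Pow(Add(x, -2), -1)))) = Add(Rational(1, 3), Mul(Rational(-1, 9), Add(Add(-2, Mul(2, x)), Pow(Add(-2, x), -1)))) = Add(Rational(1, 3), Mul(Rational(-1, 9), Add(-2, Pow(Add(-2, x), -1), Mul(2, x)))) = Add(Rational(1, 3), Add(Rational(2, 9), Mul(Rational(-2, 9), x), Mul(Rational(-1, 9), Pow(Add(-2, x), -1)))) = Add(Rational(5, 9), Mul(Rational(-2, 9), x), Mul(Rational(-1, 9), Pow(Add(-2, x), -1))))
Mul(Function('z')(1, -2), Add(I, -9)) = Mul(Mul(Rational(1, 9), Pow(Add(-2, -2), -1), Add(-11, Mul(-2, Pow(-2, 2)), Mul(9, -2))), Add(16, -9)) = Mul(Mul(Rational(1, 9), Pow(-4, -1), Add(-11, Mul(-2, 4), -18)), 7) = Mul(Mul(Rational(1, 9), Rational(-1, 4), Add(-11, -8, -18)), 7) = Mul(Mul(Rational(1, 9), Rational(-1, 4), -37), 7) = Mul(Rational(37, 36), 7) = Rational(259, 36)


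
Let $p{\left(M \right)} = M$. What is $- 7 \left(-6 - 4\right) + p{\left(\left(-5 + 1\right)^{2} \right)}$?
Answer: $86$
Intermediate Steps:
$- 7 \left(-6 - 4\right) + p{\left(\left(-5 + 1\right)^{2} \right)} = - 7 \left(-6 - 4\right) + \left(-5 + 1\right)^{2} = - 7 \left(-6 - 4\right) + \left(-4\right)^{2} = \left(-7\right) \left(-10\right) + 16 = 70 + 16 = 86$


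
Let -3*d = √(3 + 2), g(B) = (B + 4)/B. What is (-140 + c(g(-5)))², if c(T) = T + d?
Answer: 4397534/225 + 466*√5/5 ≈ 19753.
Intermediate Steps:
g(B) = (4 + B)/B
d = -√5/3 (d = -√(3 + 2)/3 = -√5/3 ≈ -0.74536)
c(T) = T - √5/3
(-140 + c(g(-5)))² = (-140 + ((4 - 5)/(-5) - √5/3))² = (-140 + (-⅕*(-1) - √5/3))² = (-140 + (⅕ - √5/3))² = (-699/5 - √5/3)²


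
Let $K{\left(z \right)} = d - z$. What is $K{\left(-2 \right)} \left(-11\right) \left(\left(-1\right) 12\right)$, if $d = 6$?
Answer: $1056$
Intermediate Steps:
$K{\left(z \right)} = 6 - z$
$K{\left(-2 \right)} \left(-11\right) \left(\left(-1\right) 12\right) = \left(6 - -2\right) \left(-11\right) \left(\left(-1\right) 12\right) = \left(6 + 2\right) \left(-11\right) \left(-12\right) = 8 \left(-11\right) \left(-12\right) = \left(-88\right) \left(-12\right) = 1056$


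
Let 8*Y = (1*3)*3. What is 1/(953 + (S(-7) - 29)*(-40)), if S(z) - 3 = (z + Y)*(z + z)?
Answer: -1/1297 ≈ -0.00077101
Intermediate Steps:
Y = 9/8 (Y = ((1*3)*3)/8 = (3*3)/8 = (⅛)*9 = 9/8 ≈ 1.1250)
S(z) = 3 + 2*z*(9/8 + z) (S(z) = 3 + (z + 9/8)*(z + z) = 3 + (9/8 + z)*(2*z) = 3 + 2*z*(9/8 + z))
1/(953 + (S(-7) - 29)*(-40)) = 1/(953 + ((3 + 2*(-7)² + (9/4)*(-7)) - 29)*(-40)) = 1/(953 + ((3 + 2*49 - 63/4) - 29)*(-40)) = 1/(953 + ((3 + 98 - 63/4) - 29)*(-40)) = 1/(953 + (341/4 - 29)*(-40)) = 1/(953 + (225/4)*(-40)) = 1/(953 - 2250) = 1/(-1297) = -1/1297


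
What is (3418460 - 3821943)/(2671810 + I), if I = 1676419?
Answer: -403483/4348229 ≈ -0.092793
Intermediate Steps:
(3418460 - 3821943)/(2671810 + I) = (3418460 - 3821943)/(2671810 + 1676419) = -403483/4348229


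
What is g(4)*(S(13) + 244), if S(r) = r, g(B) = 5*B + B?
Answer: 6168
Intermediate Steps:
g(B) = 6*B
g(4)*(S(13) + 244) = (6*4)*(13 + 244) = 24*257 = 6168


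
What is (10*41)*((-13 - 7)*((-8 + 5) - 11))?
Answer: 114800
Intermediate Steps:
(10*41)*((-13 - 7)*((-8 + 5) - 11)) = 410*(-20*(-3 - 11)) = 410*(-20*(-14)) = 410*280 = 114800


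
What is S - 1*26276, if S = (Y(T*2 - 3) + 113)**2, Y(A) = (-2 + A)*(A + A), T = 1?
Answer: -12115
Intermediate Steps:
Y(A) = 2*A*(-2 + A) (Y(A) = (-2 + A)*(2*A) = 2*A*(-2 + A))
S = 14161 (S = (2*(1*2 - 3)*(-2 + (1*2 - 3)) + 113)**2 = (2*(2 - 3)*(-2 + (2 - 3)) + 113)**2 = (2*(-1)*(-2 - 1) + 113)**2 = (2*(-1)*(-3) + 113)**2 = (6 + 113)**2 = 119**2 = 14161)
S - 1*26276 = 14161 - 1*26276 = 14161 - 26276 = -12115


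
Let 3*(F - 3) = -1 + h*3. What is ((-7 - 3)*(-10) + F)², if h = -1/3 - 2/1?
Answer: 90601/9 ≈ 10067.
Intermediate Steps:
h = -7/3 (h = -1*⅓ - 2*1 = -⅓ - 2 = -7/3 ≈ -2.3333)
F = ⅓ (F = 3 + (-1 - 7/3*3)/3 = 3 + (-1 - 7)/3 = 3 + (⅓)*(-8) = 3 - 8/3 = ⅓ ≈ 0.33333)
((-7 - 3)*(-10) + F)² = ((-7 - 3)*(-10) + ⅓)² = (-10*(-10) + ⅓)² = (100 + ⅓)² = (301/3)² = 90601/9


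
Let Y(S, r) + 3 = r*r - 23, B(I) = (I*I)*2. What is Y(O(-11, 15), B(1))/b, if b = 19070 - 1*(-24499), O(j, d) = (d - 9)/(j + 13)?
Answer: -22/43569 ≈ -0.00050495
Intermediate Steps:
B(I) = 2*I**2 (B(I) = I**2*2 = 2*I**2)
O(j, d) = (-9 + d)/(13 + j)
Y(S, r) = -26 + r**2 (Y(S, r) = -3 + (r*r - 23) = -3 + (r**2 - 23) = -3 + (-23 + r**2) = -26 + r**2)
b = 43569 (b = 19070 + 24499 = 43569)
Y(O(-11, 15), B(1))/b = (-26 + (2*1**2)**2)/43569 = (-26 + (2*1)**2)*(1/43569) = (-26 + 2**2)*(1/43569) = (-26 + 4)*(1/43569) = -22*1/43569 = -22/43569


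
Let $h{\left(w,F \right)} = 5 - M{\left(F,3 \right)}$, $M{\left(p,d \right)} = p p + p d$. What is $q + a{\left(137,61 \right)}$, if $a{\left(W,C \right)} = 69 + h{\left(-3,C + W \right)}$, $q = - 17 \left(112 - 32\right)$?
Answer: $-41084$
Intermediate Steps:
$M{\left(p,d \right)} = p^{2} + d p$
$q = -1360$ ($q = \left(-17\right) 80 = -1360$)
$h{\left(w,F \right)} = 5 - F \left(3 + F\right)$
$a{\left(W,C \right)} = 74 - \left(C + W\right) \left(3 + C + W\right)$ ($a{\left(W,C \right)} = 69 - \left(-5 + \left(C + W\right) \left(3 + \left(C + W\right)\right)\right) = 69 - \left(-5 + \left(C + W\right) \left(3 + C + W\right)\right) = 74 - \left(C + W\right) \left(3 + C + W\right)$)
$q + a{\left(137,61 \right)} = -1360 + \left(74 - \left(61 + 137\right) \left(3 + 61 + 137\right)\right) = -1360 + \left(74 - 198 \cdot 201\right) = -1360 + \left(74 - 39798\right) = -1360 - 39724 = -41084$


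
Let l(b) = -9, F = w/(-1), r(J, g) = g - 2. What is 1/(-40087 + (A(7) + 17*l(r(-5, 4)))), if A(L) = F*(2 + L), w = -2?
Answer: -1/40222 ≈ -2.4862e-5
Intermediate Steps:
r(J, g) = -2 + g
F = 2 (F = -2/(-1) = -2*(-1) = 2)
A(L) = 4 + 2*L (A(L) = 2*(2 + L) = 4 + 2*L)
1/(-40087 + (A(7) + 17*l(r(-5, 4)))) = 1/(-40087 + ((4 + 2*7) + 17*(-9))) = 1/(-40087 + ((4 + 14) - 153)) = 1/(-40087 + (18 - 153)) = 1/(-40087 - 135) = 1/(-40222) = -1/40222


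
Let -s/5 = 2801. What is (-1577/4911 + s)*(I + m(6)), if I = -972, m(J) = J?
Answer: 22147202504/1637 ≈ 1.3529e+7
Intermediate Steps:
s = -14005 (s = -5*2801 = -14005)
(-1577/4911 + s)*(I + m(6)) = (-1577/4911 - 14005)*(-972 + 6) = (-1577*1/4911 - 14005)*(-966) = (-1577/4911 - 14005)*(-966) = -68780132/4911*(-966) = 22147202504/1637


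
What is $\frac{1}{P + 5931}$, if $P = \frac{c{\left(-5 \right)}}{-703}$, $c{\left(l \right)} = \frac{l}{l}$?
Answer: $\frac{703}{4169492} \approx 0.00016861$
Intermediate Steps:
$c{\left(l \right)} = 1$
$P = - \frac{1}{703}$ ($P = 1 \frac{1}{-703} = 1 \left(- \frac{1}{703}\right) = - \frac{1}{703} \approx -0.0014225$)
$\frac{1}{P + 5931} = \frac{1}{- \frac{1}{703} + 5931} = \frac{1}{\frac{4169492}{703}} = \frac{703}{4169492}$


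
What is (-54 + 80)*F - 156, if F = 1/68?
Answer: -5291/34 ≈ -155.62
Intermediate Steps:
F = 1/68 ≈ 0.014706
(-54 + 80)*F - 156 = (-54 + 80)*(1/68) - 156 = 26*(1/68) - 156 = 13/34 - 156 = -5291/34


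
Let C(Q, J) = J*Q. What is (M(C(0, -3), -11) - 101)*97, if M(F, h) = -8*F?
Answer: -9797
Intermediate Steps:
(M(C(0, -3), -11) - 101)*97 = (-(-24)*0 - 101)*97 = (-8*0 - 101)*97 = (0 - 101)*97 = -101*97 = -9797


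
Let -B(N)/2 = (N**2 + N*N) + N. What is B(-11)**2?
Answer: 213444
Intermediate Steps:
B(N) = -4*N**2 - 2*N (B(N) = -2*((N**2 + N*N) + N) = -2*((N**2 + N**2) + N) = -2*(2*N**2 + N) = -2*(N + 2*N**2) = -4*N**2 - 2*N)
B(-11)**2 = (-2*(-11)*(1 + 2*(-11)))**2 = (-2*(-11)*(1 - 22))**2 = (-2*(-11)*(-21))**2 = (-462)**2 = 213444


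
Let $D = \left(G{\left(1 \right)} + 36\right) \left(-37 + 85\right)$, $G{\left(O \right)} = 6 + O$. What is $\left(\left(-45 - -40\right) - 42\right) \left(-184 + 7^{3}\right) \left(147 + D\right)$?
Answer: $-16522803$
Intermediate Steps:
$D = 2064$ ($D = \left(\left(6 + 1\right) + 36\right) \left(-37 + 85\right) = \left(7 + 36\right) 48 = 43 \cdot 48 = 2064$)
$\left(\left(-45 - -40\right) - 42\right) \left(-184 + 7^{3}\right) \left(147 + D\right) = \left(\left(-45 - -40\right) - 42\right) \left(-184 + 7^{3}\right) \left(147 + 2064\right) = \left(\left(-45 + 40\right) - 42\right) \left(-184 + 343\right) 2211 = \left(-5 - 42\right) 159 \cdot 2211 = \left(-47\right) 351549 = -16522803$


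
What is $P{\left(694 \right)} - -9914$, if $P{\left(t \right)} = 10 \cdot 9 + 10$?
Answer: $10014$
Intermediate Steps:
$P{\left(t \right)} = 100$ ($P{\left(t \right)} = 90 + 10 = 100$)
$P{\left(694 \right)} - -9914 = 100 - -9914 = 100 + 9914 = 10014$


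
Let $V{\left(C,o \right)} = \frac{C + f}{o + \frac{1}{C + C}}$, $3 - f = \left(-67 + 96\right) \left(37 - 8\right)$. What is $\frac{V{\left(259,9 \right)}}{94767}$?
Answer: $- \frac{99974}{147299507} \approx -0.00067871$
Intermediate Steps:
$f = -838$ ($f = 3 - \left(-67 + 96\right) \left(37 - 8\right) = 3 - 29 \cdot 29 = 3 - 841 = -838$)
$V{\left(C,o \right)} = \frac{-838 + C}{o + \frac{1}{2 C}}$ ($V{\left(C,o \right)} = \frac{C - 838}{o + \frac{1}{C + C}} = \frac{-838 + C}{o + \frac{1}{2 C}}$)
$\frac{V{\left(259,9 \right)}}{94767} = \frac{2 \cdot 259 \frac{1}{1 + 2 \cdot 259 \cdot 9} \left(-838 + 259\right)}{94767} = 2 \cdot 259 \frac{1}{1 + 4662} \left(-579\right) \frac{1}{94767} = 2 \cdot 259 \cdot \frac{1}{4663} \left(-579\right) \frac{1}{94767} = \left(- \frac{299922}{4663}\right) \frac{1}{94767} = - \frac{99974}{147299507}$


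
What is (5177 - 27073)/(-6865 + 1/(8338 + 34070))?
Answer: 928565568/291130919 ≈ 3.1895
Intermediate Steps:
(5177 - 27073)/(-6865 + 1/(8338 + 34070)) = -21896/(-6865 + 1/42408) = -21896/(-291130919/42408) = -21896*(-42408/291130919) = 928565568/291130919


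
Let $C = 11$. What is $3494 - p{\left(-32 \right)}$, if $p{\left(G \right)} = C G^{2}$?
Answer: $-7770$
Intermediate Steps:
$p{\left(G \right)} = 11 G^{2}$
$3494 - p{\left(-32 \right)} = 3494 - 11 \left(-32\right)^{2} = 3494 - 11 \cdot 1024 = 3494 - 11264 = -7770$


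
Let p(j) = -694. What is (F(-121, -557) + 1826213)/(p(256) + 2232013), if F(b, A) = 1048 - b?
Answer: 1827382/2231319 ≈ 0.81897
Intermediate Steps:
(F(-121, -557) + 1826213)/(p(256) + 2232013) = ((1048 - 1*(-121)) + 1826213)/(-694 + 2232013) = ((1048 + 121) + 1826213)/2231319 = (1169 + 1826213)*(1/2231319) = 1827382*(1/2231319) = 1827382/2231319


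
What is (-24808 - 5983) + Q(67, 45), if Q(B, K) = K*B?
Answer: -27776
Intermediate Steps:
Q(B, K) = B*K
(-24808 - 5983) + Q(67, 45) = (-24808 - 5983) + 67*45 = -30791 + 3015 = -27776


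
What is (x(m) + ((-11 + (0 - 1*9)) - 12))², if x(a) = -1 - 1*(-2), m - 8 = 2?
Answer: 961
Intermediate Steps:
m = 10 (m = 8 + 2 = 10)
x(a) = 1 (x(a) = -1 + 2 = 1)
(x(m) + ((-11 + (0 - 1*9)) - 12))² = (1 + ((-11 + (0 - 1*9)) - 12))² = (1 + ((-11 + (0 - 9)) - 12))² = (1 + ((-11 - 9) - 12))² = (1 + (-20 - 12))² = (1 - 32)² = (-31)² = 961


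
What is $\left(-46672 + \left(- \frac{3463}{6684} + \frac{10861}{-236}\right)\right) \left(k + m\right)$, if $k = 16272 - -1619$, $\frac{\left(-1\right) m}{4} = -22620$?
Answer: $- \frac{499149681099970}{98589} \approx -5.0629 \cdot 10^{9}$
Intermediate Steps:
$m = 90480$ ($m = \left(-4\right) \left(-22620\right) = 90480$)
$k = 17891$ ($k = 16272 + 1619 = 17891$)
$\left(-46672 + \left(- \frac{3463}{6684} + \frac{10861}{-236}\right)\right) \left(k + m\right) = \left(-46672 + \left(- \frac{3463}{6684} + \frac{10861}{-236}\right)\right) \left(17891 + 90480\right) = \left(-46672 + \left(\left(-3463\right) \frac{1}{6684} + 10861 \left(- \frac{1}{236}\right)\right)\right) 108371 = \left(-46672 - \frac{4588262}{98589}\right) 108371 = \left(- \frac{4605934070}{98589}\right) 108371 = - \frac{499149681099970}{98589}$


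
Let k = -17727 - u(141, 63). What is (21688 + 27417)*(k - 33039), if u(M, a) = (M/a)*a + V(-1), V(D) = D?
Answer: -2499739130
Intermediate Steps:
u(M, a) = -1 + M (u(M, a) = (M/a)*a - 1 = M - 1 = -1 + M)
k = -17867 (k = -17727 - (-1 + 141) = -17727 - 1*140 = -17727 - 140 = -17867)
(21688 + 27417)*(k - 33039) = (21688 + 27417)*(-17867 - 33039) = 49105*(-50906) = -2499739130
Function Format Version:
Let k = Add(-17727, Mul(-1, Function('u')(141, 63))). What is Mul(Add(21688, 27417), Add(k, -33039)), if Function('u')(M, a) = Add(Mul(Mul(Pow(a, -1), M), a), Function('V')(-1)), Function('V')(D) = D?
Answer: -2499739130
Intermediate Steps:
Function('u')(M, a) = Add(-1, M) (Function('u')(M, a) = Add(Mul(Mul(Pow(a, -1), M), a), -1) = Add(Mul(Mul(M, Pow(a, -1)), a), -1) = Add(M, -1) = Add(-1, M))
k = -17867 (k = Add(-17727, Mul(-1, Add(-1, 141))) = Add(-17727, Mul(-1, 140)) = Add(-17727, -140) = -17867)
Mul(Add(21688, 27417), Add(k, -33039)) = Mul(Add(21688, 27417), Add(-17867, -33039)) = Mul(49105, -50906) = -2499739130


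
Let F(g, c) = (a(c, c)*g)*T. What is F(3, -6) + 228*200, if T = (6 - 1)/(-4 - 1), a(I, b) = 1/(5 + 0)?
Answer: 227997/5 ≈ 45599.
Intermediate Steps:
a(I, b) = ⅕ (a(I, b) = 1/5 = ⅕)
T = -1 (T = 5/(-5) = 5*(-⅕) = -1)
F(g, c) = -g/5 (F(g, c) = (g/5)*(-1) = -g/5)
F(3, -6) + 228*200 = -⅕*3 + 228*200 = -⅗ + 45600 = 227997/5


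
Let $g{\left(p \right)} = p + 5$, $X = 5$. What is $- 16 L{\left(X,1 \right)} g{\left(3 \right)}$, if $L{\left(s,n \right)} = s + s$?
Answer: $-1280$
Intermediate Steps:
$L{\left(s,n \right)} = 2 s$
$g{\left(p \right)} = 5 + p$
$- 16 L{\left(X,1 \right)} g{\left(3 \right)} = - 16 \cdot 2 \cdot 5 \left(5 + 3\right) = \left(-16\right) 10 \cdot 8 = \left(-160\right) 8 = -1280$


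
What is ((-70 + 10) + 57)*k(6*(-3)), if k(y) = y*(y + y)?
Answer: -1944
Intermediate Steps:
k(y) = 2*y**2 (k(y) = y*(2*y) = 2*y**2)
((-70 + 10) + 57)*k(6*(-3)) = ((-70 + 10) + 57)*(2*(6*(-3))**2) = (-60 + 57)*(2*(-18)**2) = -6*324 = -3*648 = -1944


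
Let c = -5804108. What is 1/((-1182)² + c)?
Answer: -1/4406984 ≈ -2.2691e-7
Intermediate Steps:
1/((-1182)² + c) = 1/((-1182)² - 5804108) = 1/(1397124 - 5804108) = 1/(-4406984) = -1/4406984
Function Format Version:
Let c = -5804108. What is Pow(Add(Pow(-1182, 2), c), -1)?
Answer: Rational(-1, 4406984) ≈ -2.2691e-7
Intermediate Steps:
Pow(Add(Pow(-1182, 2), c), -1) = Pow(Add(Pow(-1182, 2), -5804108), -1) = Pow(Add(1397124, -5804108), -1) = Pow(-4406984, -1) = Rational(-1, 4406984)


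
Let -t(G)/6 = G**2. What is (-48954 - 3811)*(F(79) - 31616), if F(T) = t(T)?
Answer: 3644056430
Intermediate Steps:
t(G) = -6*G**2
F(T) = -6*T**2
(-48954 - 3811)*(F(79) - 31616) = (-48954 - 3811)*(-6*79**2 - 31616) = -52765*(-6*6241 - 31616) = -52765*(-37446 - 31616) = -52765*(-69062) = 3644056430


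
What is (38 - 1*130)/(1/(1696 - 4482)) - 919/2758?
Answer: 706907577/2758 ≈ 2.5631e+5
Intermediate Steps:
(38 - 1*130)/(1/(1696 - 4482)) - 919/2758 = (38 - 130)/(1/(-2786)) - 919*1/2758 = -92/(-1/2786) - 919/2758 = -92*(-2786) - 919/2758 = 256312 - 919/2758 = 706907577/2758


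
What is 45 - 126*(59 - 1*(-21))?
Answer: -10035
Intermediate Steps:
45 - 126*(59 - 1*(-21)) = 45 - 126*(59 + 21) = 45 - 126*80 = 45 - 10080 = -10035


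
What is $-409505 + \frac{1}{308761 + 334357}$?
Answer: $- \frac{263360036589}{643118} \approx -4.0951 \cdot 10^{5}$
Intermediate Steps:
$-409505 + \frac{1}{308761 + 334357} = -409505 + \frac{1}{643118} = - \frac{263360036589}{643118}$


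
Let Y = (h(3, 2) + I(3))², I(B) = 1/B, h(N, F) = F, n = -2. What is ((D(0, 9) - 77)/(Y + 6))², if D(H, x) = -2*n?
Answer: 431649/10609 ≈ 40.687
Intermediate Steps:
Y = 49/9 (Y = (2 + 1/3)² = (2 + ⅓)² = (7/3)² = 49/9 ≈ 5.4444)
D(H, x) = 4 (D(H, x) = -2*(-2) = 4)
((D(0, 9) - 77)/(Y + 6))² = ((4 - 77)/(49/9 + 6))² = (-73/103/9)² = (-73*9/103)² = (-657/103)² = 431649/10609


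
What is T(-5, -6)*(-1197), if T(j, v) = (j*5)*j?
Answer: -149625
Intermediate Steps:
T(j, v) = 5*j**2 (T(j, v) = (5*j)*j = 5*j**2)
T(-5, -6)*(-1197) = (5*(-5)**2)*(-1197) = (5*25)*(-1197) = 125*(-1197) = -149625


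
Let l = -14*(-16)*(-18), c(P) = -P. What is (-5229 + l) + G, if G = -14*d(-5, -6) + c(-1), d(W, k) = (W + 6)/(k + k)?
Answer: -55553/6 ≈ -9258.8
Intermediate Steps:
d(W, k) = (6 + W)/(2*k) (d(W, k) = (6 + W)/((2*k)) = (6 + W)*(1/(2*k)) = (6 + W)/(2*k))
G = 13/6 (G = -7*(6 - 5)/(-6) - 1*(-1) = -7*(-1)/6 + 1 = -14*(-1/12) + 1 = 7/6 + 1 = 13/6 ≈ 2.1667)
l = -4032 (l = 224*(-18) = -4032)
(-5229 + l) + G = (-5229 - 4032) + 13/6 = -9261 + 13/6 = -55553/6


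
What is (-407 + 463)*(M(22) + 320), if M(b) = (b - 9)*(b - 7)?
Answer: 28840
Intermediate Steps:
M(b) = (-9 + b)*(-7 + b)
(-407 + 463)*(M(22) + 320) = (-407 + 463)*((63 + 22² - 16*22) + 320) = 56*((63 + 484 - 352) + 320) = 56*(195 + 320) = 56*515 = 28840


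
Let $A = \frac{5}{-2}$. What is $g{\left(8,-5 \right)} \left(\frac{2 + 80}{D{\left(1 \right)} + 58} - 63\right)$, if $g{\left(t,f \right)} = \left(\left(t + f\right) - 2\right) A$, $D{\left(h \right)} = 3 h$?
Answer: $\frac{18805}{122} \approx 154.14$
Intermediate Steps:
$A = - \frac{5}{2}$ ($A = 5 \left(- \frac{1}{2}\right) = - \frac{5}{2} \approx -2.5$)
$g{\left(t,f \right)} = 5 - \frac{5 f}{2} - \frac{5 t}{2}$ ($g{\left(t,f \right)} = \left(\left(t + f\right) - 2\right) \left(- \frac{5}{2}\right) = \left(\left(f + t\right) - 2\right) \left(- \frac{5}{2}\right) = \left(-2 + f + t\right) \left(- \frac{5}{2}\right) = 5 - \frac{5 f}{2} - \frac{5 t}{2}$)
$g{\left(8,-5 \right)} \left(\frac{2 + 80}{D{\left(1 \right)} + 58} - 63\right) = \left(5 - - \frac{25}{2} - 20\right) \left(\frac{2 + 80}{3 \cdot 1 + 58} - 63\right) = \left(5 + \frac{25}{2} - 20\right) \left(\frac{82}{3 + 58} - 63\right) = - \frac{5 \left(\frac{82}{61} - 63\right)}{2} = \left(- \frac{5}{2}\right) \left(- \frac{3761}{61}\right) = \frac{18805}{122}$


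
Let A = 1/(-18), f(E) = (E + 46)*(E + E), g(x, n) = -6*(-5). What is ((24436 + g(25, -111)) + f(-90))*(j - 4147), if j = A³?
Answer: -391632643865/2916 ≈ -1.3430e+8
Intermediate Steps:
g(x, n) = 30
f(E) = 2*E*(46 + E) (f(E) = (46 + E)*(2*E) = 2*E*(46 + E))
A = -1/18 ≈ -0.055556
j = -1/5832 (j = (-1/18)³ = -1/5832 ≈ -0.00017147)
((24436 + g(25, -111)) + f(-90))*(j - 4147) = ((24436 + 30) + 2*(-90)*(46 - 90))*(-1/5832 - 4147) = (24466 + 2*(-90)*(-44))*(-24185305/5832) = (24466 + 7920)*(-24185305/5832) = 32386*(-24185305/5832) = -391632643865/2916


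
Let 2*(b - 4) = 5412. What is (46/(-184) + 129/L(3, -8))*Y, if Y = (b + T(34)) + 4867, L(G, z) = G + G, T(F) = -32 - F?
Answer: 638435/4 ≈ 1.5961e+5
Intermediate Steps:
L(G, z) = 2*G
b = 2710 (b = 4 + (½)*5412 = 4 + 2706 = 2710)
Y = 7511 (Y = (2710 + (-32 - 1*34)) + 4867 = (2710 + (-32 - 34)) + 4867 = (2710 - 66) + 4867 = 2644 + 4867 = 7511)
(46/(-184) + 129/L(3, -8))*Y = (46/(-184) + 129/((2*3)))*7511 = (46*(-1/184) + 129/6)*7511 = (-¼ + 129*(⅙))*7511 = (-¼ + 43/2)*7511 = (85/4)*7511 = 638435/4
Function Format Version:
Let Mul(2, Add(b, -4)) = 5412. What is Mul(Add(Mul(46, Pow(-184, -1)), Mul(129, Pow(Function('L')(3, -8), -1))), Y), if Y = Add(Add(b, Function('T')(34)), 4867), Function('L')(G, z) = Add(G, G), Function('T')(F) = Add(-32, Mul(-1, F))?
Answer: Rational(638435, 4) ≈ 1.5961e+5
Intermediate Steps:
Function('L')(G, z) = Mul(2, G)
b = 2710 (b = Add(4, Mul(Rational(1, 2), 5412)) = Add(4, 2706) = 2710)
Y = 7511 (Y = Add(Add(2710, Add(-32, Mul(-1, 34))), 4867) = Add(Add(2710, Add(-32, -34)), 4867) = Add(Add(2710, -66), 4867) = Add(2644, 4867) = 7511)
Mul(Add(Mul(46, Pow(-184, -1)), Mul(129, Pow(Function('L')(3, -8), -1))), Y) = Mul(Add(Mul(46, Pow(-184, -1)), Mul(129, Pow(Mul(2, 3), -1))), 7511) = Mul(Add(Mul(46, Rational(-1, 184)), Mul(129, Pow(6, -1))), 7511) = Mul(Add(Rational(-1, 4), Mul(129, Rational(1, 6))), 7511) = Mul(Add(Rational(-1, 4), Rational(43, 2)), 7511) = Mul(Rational(85, 4), 7511) = Rational(638435, 4)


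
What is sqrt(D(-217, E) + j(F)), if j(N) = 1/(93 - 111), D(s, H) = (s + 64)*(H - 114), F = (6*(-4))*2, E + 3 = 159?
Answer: I*sqrt(231338)/6 ≈ 80.163*I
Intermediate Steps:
E = 156 (E = -3 + 159 = 156)
F = -48 (F = -24*2 = -48)
D(s, H) = (-114 + H)*(64 + s) (D(s, H) = (64 + s)*(-114 + H) = (-114 + H)*(64 + s))
j(N) = -1/18 (j(N) = 1/(-18) = -1/18)
sqrt(D(-217, E) + j(F)) = sqrt((-7296 - 114*(-217) + 64*156 + 156*(-217)) - 1/18) = sqrt((-7296 + 24738 + 9984 - 33852) - 1/18) = sqrt(-6426 - 1/18) = sqrt(-115669/18) = I*sqrt(231338)/6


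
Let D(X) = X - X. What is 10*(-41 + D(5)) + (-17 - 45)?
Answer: -472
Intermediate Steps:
D(X) = 0
10*(-41 + D(5)) + (-17 - 45) = 10*(-41 + 0) + (-17 - 45) = 10*(-41) - 62 = -410 - 62 = -472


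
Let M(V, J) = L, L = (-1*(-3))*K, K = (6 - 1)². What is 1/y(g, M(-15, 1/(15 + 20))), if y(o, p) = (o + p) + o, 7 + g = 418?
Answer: 1/897 ≈ 0.0011148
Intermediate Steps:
g = 411 (g = -7 + 418 = 411)
K = 25 (K = 5² = 25)
L = 75 (L = -1*(-3)*25 = 3*25 = 75)
M(V, J) = 75
y(o, p) = p + 2*o
1/y(g, M(-15, 1/(15 + 20))) = 1/(75 + 2*411) = 1/(75 + 822) = 1/897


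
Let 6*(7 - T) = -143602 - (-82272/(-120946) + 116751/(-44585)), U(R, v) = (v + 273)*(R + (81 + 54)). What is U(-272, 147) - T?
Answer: -1318118292620557/16177132230 ≈ -81480.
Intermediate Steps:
U(R, v) = (135 + R)*(273 + v) (U(R, v) = (273 + v)*(R + 135) = (273 + v)*(135 + R) = (135 + R)*(273 + v))
T = 387286104106357/16177132230 (T = 7 - (-143602 - (-82272/(-120946) + 116751/(-44585)))/6 = 7 - (-143602 - (-82272*(-1/120946) + 116751*(-1/44585)))/6 = 7 - (-143602 - (41136/60473 - 116751/44585))/6 = 7 - (-143602 - 1*(-5226234663/2696188705))/6 = 7 - (-143602 + 5226234663/2696188705)/6 = 7 - ⅙*(-387172864180747/2696188705) = 7 + 387172864180747/16177132230 = 387286104106357/16177132230 ≈ 23940.)
U(-272, 147) - T = (36855 + 135*147 + 273*(-272) - 272*147) - 1*387286104106357/16177132230 = (36855 + 19845 - 74256 - 39984) - 387286104106357/16177132230 = -57540 - 387286104106357/16177132230 = -1318118292620557/16177132230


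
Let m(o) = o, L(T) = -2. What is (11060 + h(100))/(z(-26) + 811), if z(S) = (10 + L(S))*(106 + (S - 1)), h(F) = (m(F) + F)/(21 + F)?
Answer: 1338460/174603 ≈ 7.6657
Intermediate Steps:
h(F) = 2*F/(21 + F) (h(F) = (F + F)/(21 + F) = (2*F)/(21 + F) = 2*F/(21 + F))
z(S) = 840 + 8*S (z(S) = (10 - 2)*(106 + (S - 1)) = 8*(106 + (-1 + S)) = 8*(105 + S) = 840 + 8*S)
(11060 + h(100))/(z(-26) + 811) = (11060 + 2*100/(21 + 100))/((840 + 8*(-26)) + 811) = (11060 + 2*100/121)/((840 - 208) + 811) = (11060 + 2*100*(1/121))/(632 + 811) = (11060 + 200/121)/1443 = (1338460/121)*(1/1443) = 1338460/174603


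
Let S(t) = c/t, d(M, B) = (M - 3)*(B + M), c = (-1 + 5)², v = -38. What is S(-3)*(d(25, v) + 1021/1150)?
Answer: 874344/575 ≈ 1520.6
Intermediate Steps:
c = 16 (c = 4² = 16)
d(M, B) = (-3 + M)*(B + M)
S(t) = 16/t
S(-3)*(d(25, v) + 1021/1150) = (16/(-3))*((25² - 3*(-38) - 3*25 - 38*25) + 1021/1150) = (16*(-⅓))*((625 + 114 - 75 - 950) + 1021*(1/1150)) = -16*(-286 + 1021/1150)/3 = -16/3*(-327879/1150) = 874344/575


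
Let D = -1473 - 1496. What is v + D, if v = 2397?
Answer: -572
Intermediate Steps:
D = -2969
v + D = 2397 - 2969 = -572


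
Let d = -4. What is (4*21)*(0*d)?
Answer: 0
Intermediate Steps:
(4*21)*(0*d) = (4*21)*(0*(-4)) = 84*0 = 0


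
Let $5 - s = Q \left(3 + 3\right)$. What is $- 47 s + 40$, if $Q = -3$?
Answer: $-1041$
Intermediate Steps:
$s = 23$ ($s = 5 - - 3 \left(3 + 3\right) = 5 - \left(-3\right) 6 = 5 - -18 = 5 + 18 = 23$)
$- 47 s + 40 = \left(-47\right) 23 + 40 = -1081 + 40 = -1041$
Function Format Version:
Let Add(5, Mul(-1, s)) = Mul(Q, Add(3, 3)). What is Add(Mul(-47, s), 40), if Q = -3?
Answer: -1041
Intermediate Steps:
s = 23 (s = Add(5, Mul(-1, Mul(-3, Add(3, 3)))) = Add(5, Mul(-1, Mul(-3, 6))) = Add(5, Mul(-1, -18)) = Add(5, 18) = 23)
Add(Mul(-47, s), 40) = Add(Mul(-47, 23), 40) = Add(-1081, 40) = -1041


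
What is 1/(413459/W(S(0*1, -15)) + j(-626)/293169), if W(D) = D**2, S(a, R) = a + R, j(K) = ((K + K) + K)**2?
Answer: 21987675/40668970157 ≈ 0.00054065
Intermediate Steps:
j(K) = 9*K**2 (j(K) = (2*K + K)**2 = (3*K)**2 = 9*K**2)
S(a, R) = R + a
1/(413459/W(S(0*1, -15)) + j(-626)/293169) = 1/(413459/((-15 + 0*1)**2) + (9*(-626)**2)/293169) = 1/(413459/((-15 + 0)**2) + (9*391876)*(1/293169)) = 1/(413459/((-15)**2) + 3526884*(1/293169)) = 1/(413459/225 + 1175628/97723) = 1/(40668970157/21987675) = 21987675/40668970157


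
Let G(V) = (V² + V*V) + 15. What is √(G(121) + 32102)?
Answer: √61399 ≈ 247.79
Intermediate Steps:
G(V) = 15 + 2*V² (G(V) = (V² + V²) + 15 = 2*V² + 15 = 15 + 2*V²)
√(G(121) + 32102) = √((15 + 2*121²) + 32102) = √((15 + 2*14641) + 32102) = √((15 + 29282) + 32102) = √(29297 + 32102) = √61399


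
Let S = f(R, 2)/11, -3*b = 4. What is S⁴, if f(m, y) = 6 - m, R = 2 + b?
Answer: 65536/1185921 ≈ 0.055262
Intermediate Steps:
b = -4/3 (b = -⅓*4 = -4/3 ≈ -1.3333)
R = ⅔ (R = 2 - 4/3 = ⅔ ≈ 0.66667)
S = 16/33 (S = (6 - 1*⅔)/11 = (6 - ⅔)*(1/11) = (16/3)*(1/11) = 16/33 ≈ 0.48485)
S⁴ = (16/33)⁴ = 65536/1185921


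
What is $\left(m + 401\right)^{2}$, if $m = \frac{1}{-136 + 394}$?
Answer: $\frac{10703764681}{66564} \approx 1.608 \cdot 10^{5}$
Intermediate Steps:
$m = \frac{1}{258} \approx 0.003876$
$\left(m + 401\right)^{2} = \left(\frac{1}{258} + 401\right)^{2} = \left(\frac{103459}{258}\right)^{2} = \frac{10703764681}{66564}$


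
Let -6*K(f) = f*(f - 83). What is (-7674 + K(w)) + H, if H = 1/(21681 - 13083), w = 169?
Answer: -28936091/2866 ≈ -10096.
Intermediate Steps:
K(f) = -f*(-83 + f)/6 (K(f) = -f*(f - 83)/6 = -f*(-83 + f)/6)
H = 1/8598 ≈ 0.00011631
(-7674 + K(w)) + H = (-7674 + (⅙)*169*(83 - 1*169)) + 1/8598 = (-7674 + (⅙)*169*(83 - 169)) + 1/8598 = (-7674 + (⅙)*169*(-86)) + 1/8598 = (-7674 - 7267/3) + 1/8598 = -30289/3 + 1/8598 = -28936091/2866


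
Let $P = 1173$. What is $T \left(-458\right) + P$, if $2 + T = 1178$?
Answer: $-537435$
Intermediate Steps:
$T = 1176$ ($T = -2 + 1178 = 1176$)
$T \left(-458\right) + P = 1176 \left(-458\right) + 1173 = -538608 + 1173 = -537435$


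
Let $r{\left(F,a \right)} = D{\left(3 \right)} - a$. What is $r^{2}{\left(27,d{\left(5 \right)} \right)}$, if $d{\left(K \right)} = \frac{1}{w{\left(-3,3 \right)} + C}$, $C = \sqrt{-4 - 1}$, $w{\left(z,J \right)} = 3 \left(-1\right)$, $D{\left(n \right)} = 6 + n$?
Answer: $\frac{379 i + 504 \sqrt{5}}{2 \left(2 i + 3 \sqrt{5}\right)} \approx 84.878 + 2.9434 i$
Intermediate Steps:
$w{\left(z,J \right)} = -3$
$C = i \sqrt{5}$ ($C = \sqrt{-5} = i \sqrt{5} \approx 2.2361 i$)
$d{\left(K \right)} = \frac{1}{-3 + i \sqrt{5}}$
$r{\left(F,a \right)} = 9 - a$ ($r{\left(F,a \right)} = \left(6 + 3\right) - a = 9 - a$)
$r^{2}{\left(27,d{\left(5 \right)} \right)} = \left(9 - \left(- \frac{3}{14} - \frac{i \sqrt{5}}{14}\right)\right)^{2} = \left(9 + \left(\frac{3}{14} + \frac{i \sqrt{5}}{14}\right)\right)^{2} = \left(\frac{129}{14} + \frac{i \sqrt{5}}{14}\right)^{2}$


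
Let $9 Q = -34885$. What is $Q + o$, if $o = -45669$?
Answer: $- \frac{445906}{9} \approx -49545.0$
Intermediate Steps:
$Q = - \frac{34885}{9}$ ($Q = \frac{1}{9} \left(-34885\right) = - \frac{34885}{9} \approx -3876.1$)
$Q + o = - \frac{34885}{9} - 45669 = - \frac{445906}{9}$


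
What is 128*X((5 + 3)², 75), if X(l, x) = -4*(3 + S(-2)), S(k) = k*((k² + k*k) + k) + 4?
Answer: 2560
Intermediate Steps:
S(k) = 4 + k*(k + 2*k²) (S(k) = k*((k² + k²) + k) + 4 = k*(2*k² + k) + 4 = k*(k + 2*k²) + 4 = 4 + k*(k + 2*k²))
X(l, x) = 20 (X(l, x) = -4*(3 + (4 + (-2)² + 2*(-2)³)) = -4*(3 + (4 + 4 + 2*(-8))) = -4*(3 + (4 + 4 - 16)) = -4*(3 - 8) = -4*(-5) = 20)
128*X((5 + 3)², 75) = 128*20 = 2560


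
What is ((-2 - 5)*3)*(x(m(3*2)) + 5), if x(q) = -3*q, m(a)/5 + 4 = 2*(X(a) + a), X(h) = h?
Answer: 6195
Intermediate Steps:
m(a) = -20 + 20*a (m(a) = -20 + 5*(2*(a + a)) = -20 + 5*(2*(2*a)) = -20 + 5*(4*a) = -20 + 20*a)
((-2 - 5)*3)*(x(m(3*2)) + 5) = ((-2 - 5)*3)*(-3*(-20 + 20*(3*2)) + 5) = (-7*3)*(-3*(-20 + 20*6) + 5) = -21*(-3*(-20 + 120) + 5) = -21*(-3*100 + 5) = -21*(-300 + 5) = -21*(-295) = 6195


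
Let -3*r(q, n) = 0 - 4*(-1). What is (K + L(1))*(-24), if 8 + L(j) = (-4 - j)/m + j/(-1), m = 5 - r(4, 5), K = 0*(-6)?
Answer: 4464/19 ≈ 234.95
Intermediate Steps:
r(q, n) = -4/3 (r(q, n) = -(0 - 4*(-1))/3 = -(0 + 4)/3 = -⅓*4 = -4/3)
K = 0
m = 19/3 (m = 5 - 1*(-4/3) = 5 + 4/3 = 19/3 ≈ 6.3333)
L(j) = -164/19 - 22*j/19 (L(j) = -8 + ((-4 - j)/(19/3) + j/(-1)) = -8 + ((-4 - j)*(3/19) + j*(-1)) = -8 + ((-12/19 - 3*j/19) - j) = -8 + (-12/19 - 22*j/19) = -164/19 - 22*j/19)
(K + L(1))*(-24) = (0 + (-164/19 - 22/19*1))*(-24) = (0 + (-164/19 - 22/19))*(-24) = (0 - 186/19)*(-24) = -186/19*(-24) = 4464/19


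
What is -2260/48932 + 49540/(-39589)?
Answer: -628390605/484292237 ≈ -1.2975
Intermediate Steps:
-2260/48932 + 49540/(-39589) = -2260*1/48932 + 49540*(-1/39589) = -565/12233 - 49540/39589 = -628390605/484292237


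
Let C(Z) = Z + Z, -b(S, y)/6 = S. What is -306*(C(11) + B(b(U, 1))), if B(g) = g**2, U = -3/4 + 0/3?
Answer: -25857/2 ≈ -12929.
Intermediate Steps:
U = -3/4 (U = -3*1/4 + 0*(1/3) = -3/4 + 0 = -3/4 ≈ -0.75000)
b(S, y) = -6*S
C(Z) = 2*Z
-306*(C(11) + B(b(U, 1))) = -306*(2*11 + (-6*(-3/4))**2) = -306*(22 + (9/2)**2) = -306*(22 + 81/4) = -306*169/4 = -25857/2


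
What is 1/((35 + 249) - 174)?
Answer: 1/110 ≈ 0.0090909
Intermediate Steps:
1/((35 + 249) - 174) = 1/(284 - 174) = 1/110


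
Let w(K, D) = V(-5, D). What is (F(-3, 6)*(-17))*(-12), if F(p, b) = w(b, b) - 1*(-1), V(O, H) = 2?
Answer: 612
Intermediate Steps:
w(K, D) = 2
F(p, b) = 3 (F(p, b) = 2 - 1*(-1) = 2 + 1 = 3)
(F(-3, 6)*(-17))*(-12) = (3*(-17))*(-12) = -51*(-12) = 612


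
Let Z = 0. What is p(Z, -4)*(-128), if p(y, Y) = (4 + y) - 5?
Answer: 128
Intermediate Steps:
p(y, Y) = -1 + y
p(Z, -4)*(-128) = (-1 + 0)*(-128) = -1*(-128) = 128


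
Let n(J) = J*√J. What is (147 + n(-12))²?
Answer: 19881 - 7056*I*√3 ≈ 19881.0 - 12221.0*I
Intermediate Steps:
n(J) = J^(3/2)
(147 + n(-12))² = (147 + (-12)^(3/2))² = (147 - 24*I*√3)²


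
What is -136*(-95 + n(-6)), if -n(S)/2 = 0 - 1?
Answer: 12648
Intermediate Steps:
n(S) = 2 (n(S) = -2*(0 - 1) = -2*(-1) = 2)
-136*(-95 + n(-6)) = -136*(-95 + 2) = -136*(-93) = 12648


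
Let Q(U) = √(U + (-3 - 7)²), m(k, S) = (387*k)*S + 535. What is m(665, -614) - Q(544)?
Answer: -158015435 - 2*√161 ≈ -1.5802e+8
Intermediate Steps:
m(k, S) = 535 + 387*S*k (m(k, S) = 387*S*k + 535 = 535 + 387*S*k)
Q(U) = √(100 + U) (Q(U) = √(U + (-10)²) = √(U + 100) = √(100 + U))
m(665, -614) - Q(544) = (535 + 387*(-614)*665) - √(100 + 544) = (535 - 158015970) - √644 = -158015435 - 2*√161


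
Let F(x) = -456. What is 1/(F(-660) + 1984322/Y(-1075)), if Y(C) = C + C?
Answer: -1075/1482361 ≈ -0.00072519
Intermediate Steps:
Y(C) = 2*C
1/(F(-660) + 1984322/Y(-1075)) = 1/(-456 + 1984322/((2*(-1075)))) = 1/(-456 + 1984322/(-2150)) = 1/(-456 + 1984322*(-1/2150)) = 1/(-456 - 992161/1075) = 1/(-1482361/1075) = -1075/1482361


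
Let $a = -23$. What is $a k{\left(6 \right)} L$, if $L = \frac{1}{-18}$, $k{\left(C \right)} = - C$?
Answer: $- \frac{23}{3} \approx -7.6667$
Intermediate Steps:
$L = - \frac{1}{18} \approx -0.055556$
$a k{\left(6 \right)} L = - 23 \left(\left(-1\right) 6\right) \left(- \frac{1}{18}\right) = \left(-23\right) \left(-6\right) \left(- \frac{1}{18}\right) = 138 \left(- \frac{1}{18}\right) = - \frac{23}{3}$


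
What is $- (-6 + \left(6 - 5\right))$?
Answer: $5$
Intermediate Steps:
$- (-6 + \left(6 - 5\right)) = - (-6 + 1) = \left(-1\right) \left(-5\right) = 5$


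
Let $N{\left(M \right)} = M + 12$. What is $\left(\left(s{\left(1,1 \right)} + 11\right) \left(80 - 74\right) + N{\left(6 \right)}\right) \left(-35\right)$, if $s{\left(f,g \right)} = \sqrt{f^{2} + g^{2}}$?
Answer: $-2940 - 210 \sqrt{2} \approx -3237.0$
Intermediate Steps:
$N{\left(M \right)} = 12 + M$
$\left(\left(s{\left(1,1 \right)} + 11\right) \left(80 - 74\right) + N{\left(6 \right)}\right) \left(-35\right) = \left(\left(\sqrt{1^{2} + 1^{2}} + 11\right) \left(80 - 74\right) + \left(12 + 6\right)\right) \left(-35\right) = \left(\left(\sqrt{1 + 1} + 11\right) 6 + 18\right) \left(-35\right) = \left(\left(\sqrt{2} + 11\right) 6 + 18\right) \left(-35\right) = \left(\left(11 + \sqrt{2}\right) 6 + 18\right) \left(-35\right) = \left(\left(66 + 6 \sqrt{2}\right) + 18\right) \left(-35\right) = \left(84 + 6 \sqrt{2}\right) \left(-35\right) = -2940 - 210 \sqrt{2}$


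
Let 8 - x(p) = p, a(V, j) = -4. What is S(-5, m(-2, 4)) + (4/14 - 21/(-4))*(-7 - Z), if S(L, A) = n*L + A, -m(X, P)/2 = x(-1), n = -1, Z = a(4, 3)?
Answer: -829/28 ≈ -29.607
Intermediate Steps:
Z = -4
x(p) = 8 - p
m(X, P) = -18 (m(X, P) = -2*(8 - 1*(-1)) = -2*(8 + 1) = -2*9 = -18)
S(L, A) = A - L (S(L, A) = -L + A = A - L)
S(-5, m(-2, 4)) + (4/14 - 21/(-4))*(-7 - Z) = (-18 - 1*(-5)) + (4/14 - 21/(-4))*(-7 - 1*(-4)) = (-18 + 5) + (4*(1/14) - 21*(-¼))*(-7 + 4) = -13 + (2/7 + 21/4)*(-3) = -13 + (155/28)*(-3) = -13 - 465/28 = -829/28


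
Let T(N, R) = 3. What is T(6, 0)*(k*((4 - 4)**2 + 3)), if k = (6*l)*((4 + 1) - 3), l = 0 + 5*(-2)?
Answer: -1080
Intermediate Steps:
l = -10 (l = 0 - 10 = -10)
k = -120 (k = (6*(-10))*((4 + 1) - 3) = -60*(5 - 3) = -60*2 = -120)
T(6, 0)*(k*((4 - 4)**2 + 3)) = 3*(-120*((4 - 4)**2 + 3)) = 3*(-120*(0**2 + 3)) = 3*(-120*(0 + 3)) = 3*(-120*3) = 3*(-360) = -1080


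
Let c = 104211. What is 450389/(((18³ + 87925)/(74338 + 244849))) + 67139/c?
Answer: 14981203928222996/9770510727 ≈ 1.5333e+6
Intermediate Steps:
450389/(((18³ + 87925)/(74338 + 244849))) + 67139/c = 450389/(((18³ + 87925)/(74338 + 244849))) + 67139/104211 = 450389/(((5832 + 87925)/319187)) + 67139*(1/104211) = 450389/((93757*(1/319187))) + 67139/104211 = 450389/(93757/319187) + 67139/104211 = 450389*(319187/93757) + 67139/104211 = 143758313743/93757 + 67139/104211 = 14981203928222996/9770510727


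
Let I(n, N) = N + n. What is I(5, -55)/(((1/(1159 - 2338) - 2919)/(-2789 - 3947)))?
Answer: -198543600/1720751 ≈ -115.38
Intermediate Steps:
I(5, -55)/(((1/(1159 - 2338) - 2919)/(-2789 - 3947))) = (-55 + 5)/(((1/(1159 - 2338) - 2919)/(-2789 - 3947))) = -50*(-6736/(1/(-1179) - 2919)) = -50*(-6736/(-1/1179 - 2919)) = -50/((-3441502/1179*(-1/6736))) = -50/1720751/3970872 = -50*3970872/1720751 = -198543600/1720751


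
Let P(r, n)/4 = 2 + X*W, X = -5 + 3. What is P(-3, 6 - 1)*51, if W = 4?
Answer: -1224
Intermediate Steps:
X = -2
P(r, n) = -24 (P(r, n) = 4*(2 - 2*4) = 4*(2 - 8) = 4*(-6) = -24)
P(-3, 6 - 1)*51 = -24*51 = -1224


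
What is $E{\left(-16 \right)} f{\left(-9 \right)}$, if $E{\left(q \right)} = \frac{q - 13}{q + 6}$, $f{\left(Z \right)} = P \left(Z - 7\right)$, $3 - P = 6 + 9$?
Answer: $\frac{2784}{5} \approx 556.8$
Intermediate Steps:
$P = -12$ ($P = 3 - \left(6 + 9\right) = 3 - 15 = -12$)
$f{\left(Z \right)} = 84 - 12 Z$ ($f{\left(Z \right)} = - 12 \left(Z - 7\right) = - 12 \left(-7 + Z\right) = 84 - 12 Z$)
$E{\left(q \right)} = \frac{-13 + q}{6 + q}$
$E{\left(-16 \right)} f{\left(-9 \right)} = \frac{-13 - 16}{6 - 16} \left(84 - -108\right) = \frac{1}{-10} \left(-29\right) \left(84 + 108\right) = \left(- \frac{1}{10}\right) \left(-29\right) 192 = \frac{29}{10} \cdot 192 = \frac{2784}{5}$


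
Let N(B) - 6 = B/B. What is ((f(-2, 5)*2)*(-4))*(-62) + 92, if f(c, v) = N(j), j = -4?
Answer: 3564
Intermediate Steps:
N(B) = 7 (N(B) = 6 + B/B = 6 + 1 = 7)
f(c, v) = 7
((f(-2, 5)*2)*(-4))*(-62) + 92 = ((7*2)*(-4))*(-62) + 92 = (14*(-4))*(-62) + 92 = -56*(-62) + 92 = 3472 + 92 = 3564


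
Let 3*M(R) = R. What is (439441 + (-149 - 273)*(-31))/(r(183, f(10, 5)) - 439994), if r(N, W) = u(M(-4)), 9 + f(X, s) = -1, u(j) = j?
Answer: -1357569/1319986 ≈ -1.0285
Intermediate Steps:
M(R) = R/3
f(X, s) = -10 (f(X, s) = -9 - 1 = -10)
r(N, W) = -4/3 (r(N, W) = (⅓)*(-4) = -4/3)
(439441 + (-149 - 273)*(-31))/(r(183, f(10, 5)) - 439994) = (439441 + (-149 - 273)*(-31))/(-4/3 - 439994) = (439441 - 422*(-31))/(-1319986/3) = (439441 + 13082)*(-3/1319986) = 452523*(-3/1319986) = -1357569/1319986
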